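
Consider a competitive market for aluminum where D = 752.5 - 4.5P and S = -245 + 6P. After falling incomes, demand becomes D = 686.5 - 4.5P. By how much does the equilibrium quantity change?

Original equilibrium: P* = 95, Q* = 325.
New equilibrium: 686.5 - 4.5P = -245 + 6P, so 931.5 = 10.5P and P' = 621/7; Q' = 686.5 − 4.5(621/7) = 2011/7.
Change in quantity: 2011/7 − 325 = -264/7.

ΔQ = -264/7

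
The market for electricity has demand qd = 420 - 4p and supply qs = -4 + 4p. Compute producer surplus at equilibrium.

Equilibrium: 420 - 4p = -4 + 4p gives p* = 53, q* = 208.
Supply starts at p = 1 (where qs = 0).
PS = ½(53 − 1)(208) = 5408.

Producer surplus = 5408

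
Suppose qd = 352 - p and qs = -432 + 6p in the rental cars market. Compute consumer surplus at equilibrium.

Consumer surplus = 28800

Equilibrium: 352 - p = -432 + 6p gives p* = 112, q* = 240.
Demand choke price (qd = 0): p = 352.
CS = ½(352 − 112)(240) = 28800.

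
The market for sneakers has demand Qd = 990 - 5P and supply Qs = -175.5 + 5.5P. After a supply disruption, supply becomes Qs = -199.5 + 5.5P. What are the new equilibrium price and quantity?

Original equilibrium: P* = 111, Q* = 435.
New equilibrium: 990 - 5P = -199.5 + 5.5P, so 1189.5 = 10.5P and P' = 793/7; Q' = 990 − 5(793/7) = 2965/7.

P' = 793/7, Q' = 2965/7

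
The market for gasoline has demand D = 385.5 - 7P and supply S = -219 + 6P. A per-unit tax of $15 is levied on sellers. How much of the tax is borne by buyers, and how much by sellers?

Pre-tax equilibrium: P* = 46.5, Q* = 60.
Tax on sellers shifts supply to S = -219 + 6(P − 15) = -309 + 6P.
385.5 - 7P = -309 + 6P gives buyer price Pb = 1389/26; sellers receive Ps = 1389/26 − 15 = 999/26.
New quantity: Q = 385.5 − 7(1389/26) = 150/13.
Buyer burden = 1389/26 − 46.5 = 90/13; seller burden = 46.5 − 999/26 = 105/13.

Buyers bear 90/13, sellers bear 105/13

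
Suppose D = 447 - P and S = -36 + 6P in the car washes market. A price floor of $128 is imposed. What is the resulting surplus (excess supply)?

Equilibrium price would be P* = 69, so the floor at 128 binds.
At P = 128: D = 319, S = 732.
Surplus = 732 − 319 = 413.

Surplus = 413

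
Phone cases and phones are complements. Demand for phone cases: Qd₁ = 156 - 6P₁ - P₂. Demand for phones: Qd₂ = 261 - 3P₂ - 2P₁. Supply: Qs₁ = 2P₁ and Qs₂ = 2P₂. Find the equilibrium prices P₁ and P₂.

P₁ = 519/38, P₂ = 888/19

Market 1: 156 - 6P₁ - P₂ = 2P₁ → 8P₁ + P₂ = 156.
Market 2: 5P₂ + 2P₁ = 261.
Eliminating P₂: 5×(1) − 1×(2) gives 38P₁ = 519, so P₁ = 519/38.
Back-substitute into (2): P₂ = (261 − 2×519/38) / 5 = 888/19.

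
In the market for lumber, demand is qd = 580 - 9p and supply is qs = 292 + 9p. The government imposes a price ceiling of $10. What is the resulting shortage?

Shortage = 108

Equilibrium price would be p* = 16, so the ceiling at 10 binds.
At p = 10: qd = 580 − 9(10) = 490, qs = 292 + 9(10) = 382.
Shortage = 490 − 382 = 108.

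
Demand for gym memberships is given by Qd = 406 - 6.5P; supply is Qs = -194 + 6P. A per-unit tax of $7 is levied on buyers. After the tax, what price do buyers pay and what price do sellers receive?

Buyers pay $51.36, sellers receive $44.36

Pre-tax equilibrium: P* = 48, Q* = 94.
Tax on buyers shifts demand to Qd = 406 − 6.5(P + 7) = 360.5 - 6.5P.
360.5 - 6.5P = -194 + 6P gives seller price Ps = 44.36; buyers pay Pb = 44.36 + 7 = 51.36.
New quantity: Q = 406 − 6.5(51.36) = 72.16.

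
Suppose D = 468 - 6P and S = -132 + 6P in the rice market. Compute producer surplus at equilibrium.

Producer surplus = 2352

Equilibrium: 468 - 6P = -132 + 6P gives P* = 50, Q* = 168.
Supply starts at P = 22 (where S = 0).
PS = ½(50 − 22)(168) = 2352.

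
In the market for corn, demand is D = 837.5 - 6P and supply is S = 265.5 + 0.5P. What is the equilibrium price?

P* = 88

Set D = S: 837.5 - 6P = 265.5 + 0.5P.
572 = 6.5P, so P* = 88.
Q* = 837.5 − 6(88) = 309.5.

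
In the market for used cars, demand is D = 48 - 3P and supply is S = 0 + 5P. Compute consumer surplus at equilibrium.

Equilibrium: 48 - 3P = 0 + 5P gives P* = 6, Q* = 30.
Demand choke price (D = 0): P = 16.
CS = ½(16 − 6)(30) = 150.

Consumer surplus = 150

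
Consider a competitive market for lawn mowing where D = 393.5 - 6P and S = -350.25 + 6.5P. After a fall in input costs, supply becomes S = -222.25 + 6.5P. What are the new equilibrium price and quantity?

Original equilibrium: P* = 59.5, Q* = 36.5.
New equilibrium: 393.5 - 6P = -222.25 + 6.5P, so 615.75 = 12.5P and P' = 49.26; Q' = 393.5 − 6(49.26) = 97.94.

P' = 49.26, Q' = 97.94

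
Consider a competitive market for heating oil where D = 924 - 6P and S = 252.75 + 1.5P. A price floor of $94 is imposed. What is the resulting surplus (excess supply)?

Surplus = 33.75

Equilibrium price would be P* = 89.5, so the floor at 94 binds.
At P = 94: D = 360, S = 393.75.
Surplus = 393.75 − 360 = 33.75.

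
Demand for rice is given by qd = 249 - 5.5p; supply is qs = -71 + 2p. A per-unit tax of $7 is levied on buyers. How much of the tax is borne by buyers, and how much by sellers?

Buyers bear 28/15, sellers bear 77/15

Pre-tax equilibrium: p* = 128/3, q* = 43/3.
Tax on buyers shifts demand to qd = 249 − 5.5(p + 7) = 210.5 - 5.5p.
210.5 - 5.5p = -71 + 2p gives seller price ps = 563/15; buyers pay pb = 563/15 + 7 = 668/15.
New quantity: q = 249 − 5.5(668/15) = 61/15.
Buyer burden = 668/15 − 128/3 = 28/15; seller burden = 128/3 − 563/15 = 77/15.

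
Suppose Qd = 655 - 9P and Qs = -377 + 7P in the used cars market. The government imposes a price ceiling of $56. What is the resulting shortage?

Equilibrium price would be P* = 64.5, so the ceiling at 56 binds.
At P = 56: Qd = 655 − 9(56) = 151, Qs = -377 + 7(56) = 15.
Shortage = 151 − 15 = 136.

Shortage = 136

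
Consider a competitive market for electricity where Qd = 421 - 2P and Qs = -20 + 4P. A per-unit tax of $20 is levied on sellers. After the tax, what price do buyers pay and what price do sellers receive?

Pre-tax equilibrium: P* = 73.5, Q* = 274.
Tax on sellers shifts supply to Qs = -20 + 4(P − 20) = -100 + 4P.
421 - 2P = -100 + 4P gives buyer price Pb = 521/6; sellers receive Ps = 521/6 − 20 = 401/6.
New quantity: Q = 421 − 2(521/6) = 742/3.

Buyers pay 521/6, sellers receive 401/6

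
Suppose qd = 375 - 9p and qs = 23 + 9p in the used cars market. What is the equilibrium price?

Set qd = qs: 375 - 9p = 23 + 9p.
352 = 18p, so p* = 176/9.
q* = 375 − 9(176/9) = 199.

p* = 176/9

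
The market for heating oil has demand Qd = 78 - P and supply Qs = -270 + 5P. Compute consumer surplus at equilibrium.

Equilibrium: 78 - P = -270 + 5P gives P* = 58, Q* = 20.
Demand choke price (Qd = 0): P = 78.
CS = ½(78 − 58)(20) = 200.

Consumer surplus = 200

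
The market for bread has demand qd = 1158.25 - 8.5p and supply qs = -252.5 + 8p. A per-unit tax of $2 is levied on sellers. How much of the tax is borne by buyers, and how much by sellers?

Buyers bear 32/33, sellers bear 34/33

Pre-tax equilibrium: p* = 85.5, q* = 431.5.
Tax on sellers shifts supply to qs = -252.5 + 8(p − 2) = -268.5 + 8p.
1158.25 - 8.5p = -268.5 + 8p gives buyer price pb = 5707/66; sellers receive ps = 5707/66 − 2 = 5575/66.
New quantity: q = 1158.25 − 8.5(5707/66) = 27935/66.
Buyer burden = 5707/66 − 85.5 = 32/33; seller burden = 85.5 − 5575/66 = 34/33.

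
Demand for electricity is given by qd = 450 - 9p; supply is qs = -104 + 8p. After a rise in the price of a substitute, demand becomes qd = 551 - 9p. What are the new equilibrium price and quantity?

p' = 655/17, q' = 3472/17

Original equilibrium: p* = 554/17, q* = 2664/17.
New equilibrium: 551 - 9p = -104 + 8p, so 655 = 17p and p' = 655/17; q' = 551 − 9(655/17) = 3472/17.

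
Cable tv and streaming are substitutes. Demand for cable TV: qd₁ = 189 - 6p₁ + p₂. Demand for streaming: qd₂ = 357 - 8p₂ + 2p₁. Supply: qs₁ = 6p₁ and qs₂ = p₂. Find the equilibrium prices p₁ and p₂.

p₁ = 1029/53, p₂ = 2331/53

Market 1: 189 - 6p₁ + p₂ = 6p₁ → 12p₁ - p₂ = 189.
Market 2: 9p₂ - 2p₁ = 357.
Eliminating p₂: 9×(1) + 1×(2) gives 106p₁ = 2058, so p₁ = 1029/53.
Back-substitute into (2): p₂ = (357 + 2×1029/53) / 9 = 2331/53.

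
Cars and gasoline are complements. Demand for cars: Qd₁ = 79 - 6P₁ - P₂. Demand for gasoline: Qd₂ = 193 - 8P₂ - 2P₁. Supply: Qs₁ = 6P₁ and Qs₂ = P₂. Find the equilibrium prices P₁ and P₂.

Market 1: 79 - 6P₁ - P₂ = 6P₁ → 12P₁ + P₂ = 79.
Market 2: 9P₂ + 2P₁ = 193.
Eliminating P₂: 9×(1) − 1×(2) gives 106P₁ = 518, so P₁ = 259/53.
Back-substitute into (2): P₂ = (193 − 2×259/53) / 9 = 1079/53.

P₁ = 259/53, P₂ = 1079/53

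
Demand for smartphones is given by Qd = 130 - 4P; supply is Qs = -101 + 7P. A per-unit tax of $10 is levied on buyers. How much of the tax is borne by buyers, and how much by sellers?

Buyers bear 70/11, sellers bear 40/11

Pre-tax equilibrium: P* = 21, Q* = 46.
Tax on buyers shifts demand to Qd = 130 − 4(P + 10) = 90 - 4P.
90 - 4P = -101 + 7P gives seller price Ps = 191/11; buyers pay Pb = 191/11 + 10 = 301/11.
New quantity: Q = 130 − 4(301/11) = 226/11.
Buyer burden = 301/11 − 21 = 70/11; seller burden = 21 − 191/11 = 40/11.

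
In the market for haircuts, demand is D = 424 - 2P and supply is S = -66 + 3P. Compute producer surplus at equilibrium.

Equilibrium: 424 - 2P = -66 + 3P gives P* = 98, Q* = 228.
Supply starts at P = 22 (where S = 0).
PS = ½(98 − 22)(228) = 8664.

Producer surplus = 8664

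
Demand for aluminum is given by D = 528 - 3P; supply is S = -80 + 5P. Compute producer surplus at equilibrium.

Producer surplus = 9000

Equilibrium: 528 - 3P = -80 + 5P gives P* = 76, Q* = 300.
Supply starts at P = 16 (where S = 0).
PS = ½(76 − 16)(300) = 9000.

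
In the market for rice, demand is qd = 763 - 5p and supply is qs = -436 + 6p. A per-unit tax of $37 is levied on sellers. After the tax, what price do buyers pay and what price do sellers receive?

Buyers pay 1421/11, sellers receive 1014/11

Pre-tax equilibrium: p* = 109, q* = 218.
Tax on sellers shifts supply to qs = -436 + 6(p − 37) = -658 + 6p.
763 - 5p = -658 + 6p gives buyer price pb = 1421/11; sellers receive ps = 1421/11 − 37 = 1014/11.
New quantity: q = 763 − 5(1421/11) = 1288/11.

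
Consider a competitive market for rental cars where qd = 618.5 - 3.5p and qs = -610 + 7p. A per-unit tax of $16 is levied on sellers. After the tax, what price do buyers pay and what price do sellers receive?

Pre-tax equilibrium: p* = 117, q* = 209.
Tax on sellers shifts supply to qs = -610 + 7(p − 16) = -722 + 7p.
618.5 - 3.5p = -722 + 7p gives buyer price pb = 383/3; sellers receive ps = 383/3 − 16 = 335/3.
New quantity: q = 618.5 − 3.5(383/3) = 515/3.

Buyers pay 383/3, sellers receive 335/3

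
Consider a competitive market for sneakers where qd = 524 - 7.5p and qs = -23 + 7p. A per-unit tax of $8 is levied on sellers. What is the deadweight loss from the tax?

Deadweight loss = 3360/29

Pre-tax equilibrium: p* = 1094/29, q* = 6991/29.
Tax on sellers shifts supply to qs = -23 + 7(p − 8) = -79 + 7p.
524 - 7.5p = -79 + 7p gives buyer price pb = 1206/29; sellers receive ps = 1206/29 − 8 = 974/29.
New quantity: q = 524 − 7.5(1206/29) = 6151/29.
DWL = ½ × 8 × (6991/29 − 6151/29) = 3360/29.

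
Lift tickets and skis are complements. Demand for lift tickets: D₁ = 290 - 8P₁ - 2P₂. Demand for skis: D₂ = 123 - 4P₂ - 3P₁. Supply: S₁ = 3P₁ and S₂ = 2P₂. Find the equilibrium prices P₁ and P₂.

P₁ = 24.9, P₂ = 8.05

Market 1: 290 - 8P₁ - 2P₂ = 3P₁ → 11P₁ + 2P₂ = 290.
Market 2: 6P₂ + 3P₁ = 123.
Eliminating P₂: 6×(1) − 2×(2) gives 60P₁ = 1494, so P₁ = 24.9.
Back-substitute into (2): P₂ = (123 − 3×24.9) / 6 = 8.05.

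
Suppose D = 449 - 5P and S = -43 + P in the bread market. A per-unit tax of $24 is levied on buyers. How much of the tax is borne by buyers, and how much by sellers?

Pre-tax equilibrium: P* = 82, Q* = 39.
Tax on buyers shifts demand to D = 449 − 5(P + 24) = 329 - 5P.
329 - 5P = -43 + P gives seller price Ps = 62; buyers pay Pb = 62 + 24 = 86.
New quantity: Q = 449 − 5(86) = 19.
Buyer burden = 86 − 82 = 4; seller burden = 82 − 62 = 20.

Buyers bear $4, sellers bear $20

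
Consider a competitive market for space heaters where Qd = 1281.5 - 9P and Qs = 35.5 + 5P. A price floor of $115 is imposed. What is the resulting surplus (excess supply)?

Equilibrium price would be P* = 89, so the floor at 115 binds.
At P = 115: Qd = 246.5, Qs = 610.5.
Surplus = 610.5 − 246.5 = 364.

Surplus = 364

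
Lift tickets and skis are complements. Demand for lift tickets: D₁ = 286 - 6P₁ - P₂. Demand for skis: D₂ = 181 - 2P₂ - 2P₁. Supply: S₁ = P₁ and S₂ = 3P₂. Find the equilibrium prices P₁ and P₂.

P₁ = 1249/33, P₂ = 695/33

Market 1: 286 - 6P₁ - P₂ = P₁ → 7P₁ + P₂ = 286.
Market 2: 5P₂ + 2P₁ = 181.
Eliminating P₂: 5×(1) − 1×(2) gives 33P₁ = 1249, so P₁ = 1249/33.
Back-substitute into (2): P₂ = (181 − 2×1249/33) / 5 = 695/33.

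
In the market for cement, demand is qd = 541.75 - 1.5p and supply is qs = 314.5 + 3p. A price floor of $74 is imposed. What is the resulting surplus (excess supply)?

Equilibrium price would be p* = 50.5, so the floor at 74 binds.
At p = 74: qd = 430.75, qs = 536.5.
Surplus = 536.5 − 430.75 = 105.75.

Surplus = 105.75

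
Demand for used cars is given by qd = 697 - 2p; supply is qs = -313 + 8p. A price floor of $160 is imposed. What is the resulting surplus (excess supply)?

Surplus = 590

Equilibrium price would be p* = 101, so the floor at 160 binds.
At p = 160: qd = 377, qs = 967.
Surplus = 967 − 377 = 590.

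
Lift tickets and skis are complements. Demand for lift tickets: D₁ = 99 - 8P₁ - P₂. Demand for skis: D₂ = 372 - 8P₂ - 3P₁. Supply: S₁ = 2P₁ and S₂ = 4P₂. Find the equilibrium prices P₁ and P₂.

P₁ = 272/39, P₂ = 1141/39

Market 1: 99 - 8P₁ - P₂ = 2P₁ → 10P₁ + P₂ = 99.
Market 2: 12P₂ + 3P₁ = 372.
Eliminating P₂: 12×(1) − 1×(2) gives 117P₁ = 816, so P₁ = 272/39.
Back-substitute into (2): P₂ = (372 − 3×272/39) / 12 = 1141/39.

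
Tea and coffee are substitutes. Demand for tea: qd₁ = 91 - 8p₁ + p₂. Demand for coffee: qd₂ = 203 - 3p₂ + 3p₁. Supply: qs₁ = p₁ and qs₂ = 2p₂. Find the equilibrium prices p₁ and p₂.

p₁ = 47/3, p₂ = 50

Market 1: 91 - 8p₁ + p₂ = p₁ → 9p₁ - p₂ = 91.
Market 2: 5p₂ - 3p₁ = 203.
Eliminating p₂: 5×(1) + 1×(2) gives 42p₁ = 658, so p₁ = 47/3.
Back-substitute into (2): p₂ = (203 + 3×47/3) / 5 = 50.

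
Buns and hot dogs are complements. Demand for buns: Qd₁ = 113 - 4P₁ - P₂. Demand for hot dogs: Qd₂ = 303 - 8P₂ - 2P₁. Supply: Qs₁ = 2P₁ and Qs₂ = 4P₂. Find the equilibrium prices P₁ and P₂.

P₁ = 1053/70, P₂ = 796/35

Market 1: 113 - 4P₁ - P₂ = 2P₁ → 6P₁ + P₂ = 113.
Market 2: 12P₂ + 2P₁ = 303.
Eliminating P₂: 12×(1) − 1×(2) gives 70P₁ = 1053, so P₁ = 1053/70.
Back-substitute into (2): P₂ = (303 − 2×1053/70) / 12 = 796/35.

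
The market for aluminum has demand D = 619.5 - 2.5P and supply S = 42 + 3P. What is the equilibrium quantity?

Q* = 357

Set D = S: 619.5 - 2.5P = 42 + 3P.
577.5 = 5.5P, so P* = 105.
Q* = 619.5 − 2.5(105) = 357.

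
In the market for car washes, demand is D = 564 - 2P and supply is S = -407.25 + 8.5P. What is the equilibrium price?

Set D = S: 564 - 2P = -407.25 + 8.5P.
971.25 = 10.5P, so P* = 92.5.
Q* = 564 − 2(92.5) = 379.

P* = 92.5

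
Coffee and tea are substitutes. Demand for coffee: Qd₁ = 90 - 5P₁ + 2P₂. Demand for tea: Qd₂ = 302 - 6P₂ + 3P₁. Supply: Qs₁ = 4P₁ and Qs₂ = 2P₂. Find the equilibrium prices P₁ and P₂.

Market 1: 90 - 5P₁ + 2P₂ = 4P₁ → 9P₁ - 2P₂ = 90.
Market 2: 8P₂ - 3P₁ = 302.
Eliminating P₂: 8×(1) + 2×(2) gives 66P₁ = 1324, so P₁ = 662/33.
Back-substitute into (2): P₂ = (302 + 3×662/33) / 8 = 498/11.

P₁ = 662/33, P₂ = 498/11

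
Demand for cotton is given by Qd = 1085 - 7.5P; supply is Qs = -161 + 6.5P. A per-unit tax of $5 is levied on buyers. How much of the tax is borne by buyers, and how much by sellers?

Pre-tax equilibrium: P* = 89, Q* = 417.5.
Tax on buyers shifts demand to Qd = 1085 − 7.5(P + 5) = 1047.5 - 7.5P.
1047.5 - 7.5P = -161 + 6.5P gives seller price Ps = 2417/28; buyers pay Pb = 2417/28 + 5 = 2557/28.
New quantity: Q = 1085 − 7.5(2557/28) = 22405/56.
Buyer burden = 2557/28 − 89 = 65/28; seller burden = 89 − 2417/28 = 75/28.

Buyers bear 65/28, sellers bear 75/28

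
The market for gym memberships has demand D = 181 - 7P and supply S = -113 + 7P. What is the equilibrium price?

Set D = S: 181 - 7P = -113 + 7P.
294 = 14P, so P* = 21.
Q* = 181 − 7(21) = 34.

P* = 21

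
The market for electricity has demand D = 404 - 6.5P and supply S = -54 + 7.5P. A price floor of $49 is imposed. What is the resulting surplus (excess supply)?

Surplus = 228

Equilibrium price would be P* = 229/7, so the floor at 49 binds.
At P = 49: D = 85.5, S = 313.5.
Surplus = 313.5 − 85.5 = 228.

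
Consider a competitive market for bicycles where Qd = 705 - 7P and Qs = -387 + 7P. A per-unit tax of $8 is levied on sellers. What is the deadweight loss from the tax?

Pre-tax equilibrium: P* = 78, Q* = 159.
Tax on sellers shifts supply to Qs = -387 + 7(P − 8) = -443 + 7P.
705 - 7P = -443 + 7P gives buyer price Pb = 82; sellers receive Ps = 82 − 8 = 74.
New quantity: Q = 705 − 7(82) = 131.
DWL = ½ × 8 × (159 − 131) = 112.

Deadweight loss = 112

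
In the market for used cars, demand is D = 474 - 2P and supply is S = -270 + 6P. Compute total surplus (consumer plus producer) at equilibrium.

Total surplus = 27648

Equilibrium: 474 - 2P = -270 + 6P gives P* = 93, Q* = 288.
Demand choke price: P = 237; supply starts at P = 45.
CS = ½(237 − 93)(288) = 20736; PS = ½(93 − 45)(288) = 6912.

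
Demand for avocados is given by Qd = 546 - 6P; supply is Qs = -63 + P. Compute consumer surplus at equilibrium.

Consumer surplus = 48

Equilibrium: 546 - 6P = -63 + P gives P* = 87, Q* = 24.
Demand choke price (Qd = 0): P = 91.
CS = ½(91 − 87)(24) = 48.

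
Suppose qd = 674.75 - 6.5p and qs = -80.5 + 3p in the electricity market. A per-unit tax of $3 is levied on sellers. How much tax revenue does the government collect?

Pre-tax equilibrium: p* = 79.5, q* = 158.
Tax on sellers shifts supply to qs = -80.5 + 3(p − 3) = -89.5 + 3p.
674.75 - 6.5p = -89.5 + 3p gives buyer price pb = 3057/38; sellers receive ps = 3057/38 − 3 = 2943/38.
New quantity: q = 674.75 − 6.5(3057/38) = 2885/19.
Revenue = 3 × 2885/19 = 8655/19.

Tax revenue = 8655/19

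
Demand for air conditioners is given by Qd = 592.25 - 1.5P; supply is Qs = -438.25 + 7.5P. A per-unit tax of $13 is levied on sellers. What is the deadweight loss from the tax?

Deadweight loss = 105.625

Pre-tax equilibrium: P* = 114.5, Q* = 420.5.
Tax on sellers shifts supply to Qs = -438.25 + 7.5(P − 13) = -535.75 + 7.5P.
592.25 - 1.5P = -535.75 + 7.5P gives buyer price Pb = 376/3; sellers receive Ps = 376/3 − 13 = 337/3.
New quantity: Q = 592.25 − 1.5(376/3) = 404.25.
DWL = ½ × 13 × (420.5 − 404.25) = 105.625.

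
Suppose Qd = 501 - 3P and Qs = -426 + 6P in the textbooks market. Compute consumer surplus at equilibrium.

Consumer surplus = 6144

Equilibrium: 501 - 3P = -426 + 6P gives P* = 103, Q* = 192.
Demand choke price (Qd = 0): P = 167.
CS = ½(167 − 103)(192) = 6144.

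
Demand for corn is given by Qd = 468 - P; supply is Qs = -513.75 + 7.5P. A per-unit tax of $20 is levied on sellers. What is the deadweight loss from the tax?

Deadweight loss = 3000/17

Pre-tax equilibrium: P* = 115.5, Q* = 352.5.
Tax on sellers shifts supply to Qs = -513.75 + 7.5(P − 20) = -663.75 + 7.5P.
468 - P = -663.75 + 7.5P gives buyer price Pb = 4527/34; sellers receive Ps = 4527/34 − 20 = 3847/34.
New quantity: Q = 468 − 1(4527/34) = 11385/34.
DWL = ½ × 20 × (352.5 − 11385/34) = 3000/17.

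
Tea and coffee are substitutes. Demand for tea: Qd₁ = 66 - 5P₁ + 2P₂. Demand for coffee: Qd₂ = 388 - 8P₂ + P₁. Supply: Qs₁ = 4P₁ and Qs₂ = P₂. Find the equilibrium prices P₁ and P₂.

Market 1: 66 - 5P₁ + 2P₂ = 4P₁ → 9P₁ - 2P₂ = 66.
Market 2: 9P₂ - P₁ = 388.
Eliminating P₂: 9×(1) + 2×(2) gives 79P₁ = 1370, so P₁ = 1370/79.
Back-substitute into (2): P₂ = (388 + 1×1370/79) / 9 = 3558/79.

P₁ = 1370/79, P₂ = 3558/79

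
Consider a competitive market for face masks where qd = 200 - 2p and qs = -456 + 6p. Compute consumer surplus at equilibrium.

Equilibrium: 200 - 2p = -456 + 6p gives p* = 82, q* = 36.
Demand choke price (qd = 0): p = 100.
CS = ½(100 − 82)(36) = 324.

Consumer surplus = 324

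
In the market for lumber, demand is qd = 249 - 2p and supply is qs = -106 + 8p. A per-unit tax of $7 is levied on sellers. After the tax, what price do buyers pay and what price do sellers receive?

Pre-tax equilibrium: p* = 35.5, q* = 178.
Tax on sellers shifts supply to qs = -106 + 8(p − 7) = -162 + 8p.
249 - 2p = -162 + 8p gives buyer price pb = 41.1; sellers receive ps = 41.1 − 7 = 34.1.
New quantity: q = 249 − 2(41.1) = 166.8.

Buyers pay $41.1, sellers receive $34.1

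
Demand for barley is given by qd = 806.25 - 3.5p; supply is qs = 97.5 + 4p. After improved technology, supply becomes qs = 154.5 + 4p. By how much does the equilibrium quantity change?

Δq = 26.6

Original equilibrium: p* = 94.5, q* = 475.5.
New equilibrium: 806.25 - 3.5p = 154.5 + 4p, so 651.75 = 7.5p and p' = 86.9; q' = 806.25 − 3.5(86.9) = 502.1.
Change in quantity: 502.1 − 475.5 = 26.6.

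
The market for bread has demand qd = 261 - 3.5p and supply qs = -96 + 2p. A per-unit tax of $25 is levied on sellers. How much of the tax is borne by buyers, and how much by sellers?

Pre-tax equilibrium: p* = 714/11, q* = 372/11.
Tax on sellers shifts supply to qs = -96 + 2(p − 25) = -146 + 2p.
261 - 3.5p = -146 + 2p gives buyer price pb = 74; sellers receive ps = 74 − 25 = 49.
New quantity: q = 261 − 3.5(74) = 2.
Buyer burden = 74 − 714/11 = 100/11; seller burden = 714/11 − 49 = 175/11.

Buyers bear 100/11, sellers bear 175/11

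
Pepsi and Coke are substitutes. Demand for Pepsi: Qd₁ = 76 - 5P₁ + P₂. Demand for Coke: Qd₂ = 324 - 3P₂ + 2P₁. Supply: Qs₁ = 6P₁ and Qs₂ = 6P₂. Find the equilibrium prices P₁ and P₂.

Market 1: 76 - 5P₁ + P₂ = 6P₁ → 11P₁ - P₂ = 76.
Market 2: 9P₂ - 2P₁ = 324.
Eliminating P₂: 9×(1) + 1×(2) gives 97P₁ = 1008, so P₁ = 1008/97.
Back-substitute into (2): P₂ = (324 + 2×1008/97) / 9 = 3716/97.

P₁ = 1008/97, P₂ = 3716/97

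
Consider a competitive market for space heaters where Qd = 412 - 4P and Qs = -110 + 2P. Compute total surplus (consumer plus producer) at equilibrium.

Equilibrium: 412 - 4P = -110 + 2P gives P* = 87, Q* = 64.
Demand choke price: P = 103; supply starts at P = 55.
CS = ½(103 − 87)(64) = 512; PS = ½(87 − 55)(64) = 1024.

Total surplus = 1536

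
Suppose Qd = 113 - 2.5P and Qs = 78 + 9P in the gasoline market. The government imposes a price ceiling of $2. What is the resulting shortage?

Shortage = 12

Equilibrium price would be P* = 70/23, so the ceiling at 2 binds.
At P = 2: Qd = 113 − 2.5(2) = 108, Qs = 78 + 9(2) = 96.
Shortage = 108 − 96 = 12.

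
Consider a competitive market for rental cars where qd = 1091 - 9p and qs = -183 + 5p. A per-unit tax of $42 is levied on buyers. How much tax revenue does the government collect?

Tax revenue = 5754

Pre-tax equilibrium: p* = 91, q* = 272.
Tax on buyers shifts demand to qd = 1091 − 9(p + 42) = 713 - 9p.
713 - 9p = -183 + 5p gives seller price ps = 64; buyers pay pb = 64 + 42 = 106.
New quantity: q = 1091 − 9(106) = 137.
Revenue = 42 × 137 = 5754.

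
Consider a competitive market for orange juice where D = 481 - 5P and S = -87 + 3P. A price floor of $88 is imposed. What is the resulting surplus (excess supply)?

Equilibrium price would be P* = 71, so the floor at 88 binds.
At P = 88: D = 41, S = 177.
Surplus = 177 − 41 = 136.

Surplus = 136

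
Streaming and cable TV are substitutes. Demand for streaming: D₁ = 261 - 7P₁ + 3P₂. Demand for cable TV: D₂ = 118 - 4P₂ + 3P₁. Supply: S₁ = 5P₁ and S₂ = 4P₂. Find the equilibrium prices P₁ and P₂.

P₁ = 814/29, P₂ = 733/29

Market 1: 261 - 7P₁ + 3P₂ = 5P₁ → 12P₁ - 3P₂ = 261.
Market 2: 8P₂ - 3P₁ = 118.
Eliminating P₂: 8×(1) + 3×(2) gives 87P₁ = 2442, so P₁ = 814/29.
Back-substitute into (2): P₂ = (118 + 3×814/29) / 8 = 733/29.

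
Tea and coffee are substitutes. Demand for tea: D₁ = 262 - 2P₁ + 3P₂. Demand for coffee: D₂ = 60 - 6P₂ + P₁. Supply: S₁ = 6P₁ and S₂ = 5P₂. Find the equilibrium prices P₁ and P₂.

P₁ = 3062/85, P₂ = 742/85

Market 1: 262 - 2P₁ + 3P₂ = 6P₁ → 8P₁ - 3P₂ = 262.
Market 2: 11P₂ - P₁ = 60.
Eliminating P₂: 11×(1) + 3×(2) gives 85P₁ = 3062, so P₁ = 3062/85.
Back-substitute into (2): P₂ = (60 + 1×3062/85) / 11 = 742/85.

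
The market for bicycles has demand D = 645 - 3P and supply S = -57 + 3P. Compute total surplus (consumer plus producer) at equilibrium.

Equilibrium: 645 - 3P = -57 + 3P gives P* = 117, Q* = 294.
Demand choke price: P = 215; supply starts at P = 19.
CS = ½(215 − 117)(294) = 14406; PS = ½(117 − 19)(294) = 14406.

Total surplus = 28812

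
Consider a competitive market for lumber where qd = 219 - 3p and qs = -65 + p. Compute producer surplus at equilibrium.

Producer surplus = 18

Equilibrium: 219 - 3p = -65 + p gives p* = 71, q* = 6.
Supply starts at p = 65 (where qs = 0).
PS = ½(71 − 65)(6) = 18.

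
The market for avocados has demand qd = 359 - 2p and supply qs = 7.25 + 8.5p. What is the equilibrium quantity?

Set qd = qs: 359 - 2p = 7.25 + 8.5p.
351.75 = 10.5p, so p* = 33.5.
q* = 359 − 2(33.5) = 292.

q* = 292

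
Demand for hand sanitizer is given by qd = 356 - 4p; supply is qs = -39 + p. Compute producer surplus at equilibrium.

Producer surplus = 800

Equilibrium: 356 - 4p = -39 + p gives p* = 79, q* = 40.
Supply starts at p = 39 (where qs = 0).
PS = ½(79 − 39)(40) = 800.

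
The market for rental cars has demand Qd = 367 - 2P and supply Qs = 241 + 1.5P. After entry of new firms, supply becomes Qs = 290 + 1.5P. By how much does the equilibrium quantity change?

Original equilibrium: P* = 36, Q* = 295.
New equilibrium: 367 - 2P = 290 + 1.5P, so 77 = 3.5P and P' = 22; Q' = 367 − 2(22) = 323.
Change in quantity: 323 − 295 = 28.

ΔQ = 28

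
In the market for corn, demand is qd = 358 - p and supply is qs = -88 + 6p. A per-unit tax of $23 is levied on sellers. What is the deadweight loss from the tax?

Pre-tax equilibrium: p* = 446/7, q* = 2060/7.
Tax on sellers shifts supply to qs = -88 + 6(p − 23) = -226 + 6p.
358 - p = -226 + 6p gives buyer price pb = 584/7; sellers receive ps = 584/7 − 23 = 423/7.
New quantity: q = 358 − 1(584/7) = 1922/7.
DWL = ½ × 23 × (2060/7 − 1922/7) = 1587/7.

Deadweight loss = 1587/7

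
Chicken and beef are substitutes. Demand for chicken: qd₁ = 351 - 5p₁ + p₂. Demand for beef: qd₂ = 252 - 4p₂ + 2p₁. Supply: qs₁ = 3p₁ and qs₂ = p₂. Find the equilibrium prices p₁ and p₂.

p₁ = 2007/38, p₂ = 1359/19

Market 1: 351 - 5p₁ + p₂ = 3p₁ → 8p₁ - p₂ = 351.
Market 2: 5p₂ - 2p₁ = 252.
Eliminating p₂: 5×(1) + 1×(2) gives 38p₁ = 2007, so p₁ = 2007/38.
Back-substitute into (2): p₂ = (252 + 2×2007/38) / 5 = 1359/19.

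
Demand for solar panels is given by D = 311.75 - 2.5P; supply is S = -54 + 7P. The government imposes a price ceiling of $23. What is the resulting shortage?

Equilibrium price would be P* = 38.5, so the ceiling at 23 binds.
At P = 23: D = 311.75 − 2.5(23) = 254.25, S = -54 + 7(23) = 107.
Shortage = 254.25 − 107 = 147.25.

Shortage = 147.25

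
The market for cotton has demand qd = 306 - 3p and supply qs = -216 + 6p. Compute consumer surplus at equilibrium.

Consumer surplus = 2904

Equilibrium: 306 - 3p = -216 + 6p gives p* = 58, q* = 132.
Demand choke price (qd = 0): p = 102.
CS = ½(102 − 58)(132) = 2904.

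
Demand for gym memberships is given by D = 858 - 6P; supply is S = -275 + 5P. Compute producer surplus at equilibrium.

Equilibrium: 858 - 6P = -275 + 5P gives P* = 103, Q* = 240.
Supply starts at P = 55 (where S = 0).
PS = ½(103 − 55)(240) = 5760.

Producer surplus = 5760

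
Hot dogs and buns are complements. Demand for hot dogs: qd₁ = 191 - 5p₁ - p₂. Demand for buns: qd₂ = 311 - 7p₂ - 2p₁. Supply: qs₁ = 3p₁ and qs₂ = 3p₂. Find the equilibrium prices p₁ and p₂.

p₁ = 20.5, p₂ = 27

Market 1: 191 - 5p₁ - p₂ = 3p₁ → 8p₁ + p₂ = 191.
Market 2: 10p₂ + 2p₁ = 311.
Eliminating p₂: 10×(1) − 1×(2) gives 78p₁ = 1599, so p₁ = 20.5.
Back-substitute into (2): p₂ = (311 − 2×20.5) / 10 = 27.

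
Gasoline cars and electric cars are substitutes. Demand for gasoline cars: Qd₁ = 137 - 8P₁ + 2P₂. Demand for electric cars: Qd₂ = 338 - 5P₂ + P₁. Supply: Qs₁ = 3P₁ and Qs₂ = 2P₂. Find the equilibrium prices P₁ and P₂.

P₁ = 21.8, P₂ = 51.4

Market 1: 137 - 8P₁ + 2P₂ = 3P₁ → 11P₁ - 2P₂ = 137.
Market 2: 7P₂ - P₁ = 338.
Eliminating P₂: 7×(1) + 2×(2) gives 75P₁ = 1635, so P₁ = 21.8.
Back-substitute into (2): P₂ = (338 + 1×21.8) / 7 = 51.4.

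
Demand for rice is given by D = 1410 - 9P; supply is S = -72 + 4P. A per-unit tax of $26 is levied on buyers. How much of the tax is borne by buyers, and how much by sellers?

Pre-tax equilibrium: P* = 114, Q* = 384.
Tax on buyers shifts demand to D = 1410 − 9(P + 26) = 1176 - 9P.
1176 - 9P = -72 + 4P gives seller price Ps = 96; buyers pay Pb = 96 + 26 = 122.
New quantity: Q = 1410 − 9(122) = 312.
Buyer burden = 122 − 114 = 8; seller burden = 114 − 96 = 18.

Buyers bear $8, sellers bear $18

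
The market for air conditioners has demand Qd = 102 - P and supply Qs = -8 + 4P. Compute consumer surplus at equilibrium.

Equilibrium: 102 - P = -8 + 4P gives P* = 22, Q* = 80.
Demand choke price (Qd = 0): P = 102.
CS = ½(102 − 22)(80) = 3200.

Consumer surplus = 3200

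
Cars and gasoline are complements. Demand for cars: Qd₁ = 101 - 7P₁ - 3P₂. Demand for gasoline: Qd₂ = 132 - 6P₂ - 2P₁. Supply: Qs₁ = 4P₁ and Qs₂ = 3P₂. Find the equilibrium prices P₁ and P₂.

P₁ = 171/31, P₂ = 1250/93

Market 1: 101 - 7P₁ - 3P₂ = 4P₁ → 11P₁ + 3P₂ = 101.
Market 2: 9P₂ + 2P₁ = 132.
Eliminating P₂: 9×(1) − 3×(2) gives 93P₁ = 513, so P₁ = 171/31.
Back-substitute into (2): P₂ = (132 − 2×171/31) / 9 = 1250/93.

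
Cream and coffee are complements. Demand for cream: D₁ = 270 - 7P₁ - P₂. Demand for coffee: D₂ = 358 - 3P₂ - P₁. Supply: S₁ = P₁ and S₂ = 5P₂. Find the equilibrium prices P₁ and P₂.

Market 1: 270 - 7P₁ - P₂ = P₁ → 8P₁ + P₂ = 270.
Market 2: 8P₂ + P₁ = 358.
Eliminating P₂: 8×(1) − 1×(2) gives 63P₁ = 1802, so P₁ = 1802/63.
Back-substitute into (2): P₂ = (358 − 1×1802/63) / 8 = 2594/63.

P₁ = 1802/63, P₂ = 2594/63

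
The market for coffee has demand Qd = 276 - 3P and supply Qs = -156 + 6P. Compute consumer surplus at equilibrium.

Consumer surplus = 2904

Equilibrium: 276 - 3P = -156 + 6P gives P* = 48, Q* = 132.
Demand choke price (Qd = 0): P = 92.
CS = ½(92 − 48)(132) = 2904.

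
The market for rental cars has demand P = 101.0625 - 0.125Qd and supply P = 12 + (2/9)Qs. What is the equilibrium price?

Set the two price expressions equal: 101.0625 - 0.125Q = 12 + (2/9)Q.
89.0625 = (25/72)Q, so Q* = 256.5.
P* = 101.0625 − (0.125)(256.5) = 69.

P* = 69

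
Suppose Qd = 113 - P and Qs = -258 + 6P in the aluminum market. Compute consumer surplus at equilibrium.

Equilibrium: 113 - P = -258 + 6P gives P* = 53, Q* = 60.
Demand choke price (Qd = 0): P = 113.
CS = ½(113 − 53)(60) = 1800.

Consumer surplus = 1800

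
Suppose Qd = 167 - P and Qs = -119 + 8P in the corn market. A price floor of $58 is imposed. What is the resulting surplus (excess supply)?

Equilibrium price would be P* = 286/9, so the floor at 58 binds.
At P = 58: Qd = 109, Qs = 345.
Surplus = 345 − 109 = 236.

Surplus = 236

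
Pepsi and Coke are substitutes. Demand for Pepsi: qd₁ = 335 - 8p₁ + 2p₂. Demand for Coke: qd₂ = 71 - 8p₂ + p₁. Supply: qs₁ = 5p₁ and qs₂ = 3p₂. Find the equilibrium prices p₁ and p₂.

p₁ = 3827/141, p₂ = 1258/141

Market 1: 335 - 8p₁ + 2p₂ = 5p₁ → 13p₁ - 2p₂ = 335.
Market 2: 11p₂ - p₁ = 71.
Eliminating p₂: 11×(1) + 2×(2) gives 141p₁ = 3827, so p₁ = 3827/141.
Back-substitute into (2): p₂ = (71 + 1×3827/141) / 11 = 1258/141.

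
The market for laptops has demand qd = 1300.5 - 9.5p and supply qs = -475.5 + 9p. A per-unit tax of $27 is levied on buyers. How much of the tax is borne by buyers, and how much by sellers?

Buyers bear 486/37, sellers bear 513/37

Pre-tax equilibrium: p* = 96, q* = 388.5.
Tax on buyers shifts demand to qd = 1300.5 − 9.5(p + 27) = 1044 - 9.5p.
1044 - 9.5p = -475.5 + 9p gives seller price ps = 3039/37; buyers pay pb = 3039/37 + 27 = 4038/37.
New quantity: q = 1300.5 − 9.5(4038/37) = 19515/74.
Buyer burden = 4038/37 − 96 = 486/37; seller burden = 96 − 3039/37 = 513/37.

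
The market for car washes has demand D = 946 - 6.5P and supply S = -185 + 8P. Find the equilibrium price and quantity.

P* = 78, Q* = 439

Set D = S: 946 - 6.5P = -185 + 8P.
1131 = 14.5P, so P* = 78.
Q* = 946 − 6.5(78) = 439.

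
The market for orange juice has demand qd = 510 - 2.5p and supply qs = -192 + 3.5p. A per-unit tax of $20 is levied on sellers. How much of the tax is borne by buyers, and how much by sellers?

Pre-tax equilibrium: p* = 117, q* = 217.5.
Tax on sellers shifts supply to qs = -192 + 3.5(p − 20) = -262 + 3.5p.
510 - 2.5p = -262 + 3.5p gives buyer price pb = 386/3; sellers receive ps = 386/3 − 20 = 326/3.
New quantity: q = 510 − 2.5(386/3) = 565/3.
Buyer burden = 386/3 − 117 = 35/3; seller burden = 117 − 326/3 = 25/3.

Buyers bear 35/3, sellers bear 25/3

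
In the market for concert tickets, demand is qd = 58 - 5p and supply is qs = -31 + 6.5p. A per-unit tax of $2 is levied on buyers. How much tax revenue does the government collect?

Pre-tax equilibrium: p* = 178/23, q* = 444/23.
Tax on buyers shifts demand to qd = 58 − 5(p + 2) = 48 - 5p.
48 - 5p = -31 + 6.5p gives seller price ps = 158/23; buyers pay pb = 158/23 + 2 = 204/23.
New quantity: q = 58 − 5(204/23) = 314/23.
Revenue = 2 × 314/23 = 628/23.

Tax revenue = 628/23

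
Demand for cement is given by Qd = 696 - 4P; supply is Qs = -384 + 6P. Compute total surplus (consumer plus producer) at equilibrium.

Equilibrium: 696 - 4P = -384 + 6P gives P* = 108, Q* = 264.
Demand choke price: P = 174; supply starts at P = 64.
CS = ½(174 − 108)(264) = 8712; PS = ½(108 − 64)(264) = 5808.

Total surplus = 14520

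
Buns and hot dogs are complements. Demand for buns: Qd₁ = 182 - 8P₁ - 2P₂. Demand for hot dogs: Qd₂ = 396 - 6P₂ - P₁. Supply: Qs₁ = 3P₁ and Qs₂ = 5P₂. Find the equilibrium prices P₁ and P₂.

Market 1: 182 - 8P₁ - 2P₂ = 3P₁ → 11P₁ + 2P₂ = 182.
Market 2: 11P₂ + P₁ = 396.
Eliminating P₂: 11×(1) − 2×(2) gives 119P₁ = 1210, so P₁ = 1210/119.
Back-substitute into (2): P₂ = (396 − 1×1210/119) / 11 = 4174/119.

P₁ = 1210/119, P₂ = 4174/119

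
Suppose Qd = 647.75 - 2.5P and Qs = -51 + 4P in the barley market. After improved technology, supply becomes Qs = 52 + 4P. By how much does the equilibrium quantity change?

Original equilibrium: P* = 107.5, Q* = 379.
New equilibrium: 647.75 - 2.5P = 52 + 4P, so 595.75 = 6.5P and P' = 2383/26; Q' = 647.75 − 2.5(2383/26) = 5442/13.
Change in quantity: 5442/13 − 379 = 515/13.

ΔQ = 515/13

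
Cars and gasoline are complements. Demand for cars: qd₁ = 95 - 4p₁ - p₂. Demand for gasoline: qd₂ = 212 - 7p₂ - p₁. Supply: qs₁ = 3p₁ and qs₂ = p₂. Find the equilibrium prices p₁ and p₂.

Market 1: 95 - 4p₁ - p₂ = 3p₁ → 7p₁ + p₂ = 95.
Market 2: 8p₂ + p₁ = 212.
Eliminating p₂: 8×(1) − 1×(2) gives 55p₁ = 548, so p₁ = 548/55.
Back-substitute into (2): p₂ = (212 − 1×548/55) / 8 = 1389/55.

p₁ = 548/55, p₂ = 1389/55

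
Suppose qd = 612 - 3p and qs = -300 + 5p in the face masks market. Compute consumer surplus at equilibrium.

Consumer surplus = 12150

Equilibrium: 612 - 3p = -300 + 5p gives p* = 114, q* = 270.
Demand choke price (qd = 0): p = 204.
CS = ½(204 − 114)(270) = 12150.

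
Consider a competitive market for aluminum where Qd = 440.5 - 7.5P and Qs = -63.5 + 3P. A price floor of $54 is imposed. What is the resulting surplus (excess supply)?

Equilibrium price would be P* = 48, so the floor at 54 binds.
At P = 54: Qd = 35.5, Qs = 98.5.
Surplus = 98.5 − 35.5 = 63.

Surplus = 63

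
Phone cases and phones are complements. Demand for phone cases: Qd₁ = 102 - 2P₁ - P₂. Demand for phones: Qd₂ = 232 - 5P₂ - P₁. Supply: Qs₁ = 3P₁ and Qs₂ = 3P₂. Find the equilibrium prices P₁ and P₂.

P₁ = 584/39, P₂ = 1058/39

Market 1: 102 - 2P₁ - P₂ = 3P₁ → 5P₁ + P₂ = 102.
Market 2: 8P₂ + P₁ = 232.
Eliminating P₂: 8×(1) − 1×(2) gives 39P₁ = 584, so P₁ = 584/39.
Back-substitute into (2): P₂ = (232 − 1×584/39) / 8 = 1058/39.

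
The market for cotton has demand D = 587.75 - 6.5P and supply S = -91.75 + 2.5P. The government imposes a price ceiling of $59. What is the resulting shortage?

Shortage = 148.5

Equilibrium price would be P* = 75.5, so the ceiling at 59 binds.
At P = 59: D = 587.75 − 6.5(59) = 204.25, S = -91.75 + 2.5(59) = 55.75.
Shortage = 204.25 − 55.75 = 148.5.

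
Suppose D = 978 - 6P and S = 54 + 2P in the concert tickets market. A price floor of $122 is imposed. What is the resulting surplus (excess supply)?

Equilibrium price would be P* = 115.5, so the floor at 122 binds.
At P = 122: D = 246, S = 298.
Surplus = 298 − 246 = 52.

Surplus = 52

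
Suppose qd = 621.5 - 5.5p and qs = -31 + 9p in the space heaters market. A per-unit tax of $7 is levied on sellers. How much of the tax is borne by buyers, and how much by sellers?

Buyers bear 126/29, sellers bear 77/29

Pre-tax equilibrium: p* = 45, q* = 374.
Tax on sellers shifts supply to qs = -31 + 9(p − 7) = -94 + 9p.
621.5 - 5.5p = -94 + 9p gives buyer price pb = 1431/29; sellers receive ps = 1431/29 − 7 = 1228/29.
New quantity: q = 621.5 − 5.5(1431/29) = 10153/29.
Buyer burden = 1431/29 − 45 = 126/29; seller burden = 45 − 1228/29 = 77/29.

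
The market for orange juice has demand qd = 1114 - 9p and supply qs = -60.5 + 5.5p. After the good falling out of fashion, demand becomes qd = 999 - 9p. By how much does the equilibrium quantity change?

Original equilibrium: p* = 81, q* = 385.
New equilibrium: 999 - 9p = -60.5 + 5.5p, so 1059.5 = 14.5p and p' = 2119/29; q' = 999 − 9(2119/29) = 9900/29.
Change in quantity: 9900/29 − 385 = -1265/29.

Δq = -1265/29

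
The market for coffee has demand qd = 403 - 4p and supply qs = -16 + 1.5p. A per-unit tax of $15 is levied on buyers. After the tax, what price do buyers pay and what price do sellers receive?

Buyers pay 883/11, sellers receive 718/11

Pre-tax equilibrium: p* = 838/11, q* = 1081/11.
Tax on buyers shifts demand to qd = 403 − 4(p + 15) = 343 - 4p.
343 - 4p = -16 + 1.5p gives seller price ps = 718/11; buyers pay pb = 718/11 + 15 = 883/11.
New quantity: q = 403 − 4(883/11) = 901/11.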